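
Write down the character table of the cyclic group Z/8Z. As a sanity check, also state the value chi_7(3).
Character table of Z/8Z (irreps indexed chi_0,...,chi_7 with chi_k(m) = zeta_8^(k*m), zeta_8 = exp(2*pi*i/8)):
  irrep \ class  {0} (size 1)  {1} (size 1)    {2} (size 1)  {3} (size 1)    {4} (size 1)  {5} (size 1)    {6} (size 1)  {7} (size 1)  
  chi_0          1             1               1             1               1             1               1             1             
  chi_1          1             exp(I*pi/4)     I             exp(3*I*pi/4)   -1            exp(-3*I*pi/4)  -I            exp(-I*pi/4)  
  chi_2          1             I               -1            -I              1             I               -1            -I            
  chi_3          1             exp(3*I*pi/4)   -I            exp(I*pi/4)     -1            exp(-I*pi/4)    I             exp(-3*I*pi/4)
  chi_4          1             -1              1             -1              1             -1              1             -1            
  chi_5          1             exp(-3*I*pi/4)  I             exp(-I*pi/4)    -1            exp(I*pi/4)     -I            exp(3*I*pi/4) 
  chi_6          1             -I              -1            I               1             -I              -1            I             
  chi_7          1             exp(-I*pi/4)    -I            exp(-3*I*pi/4)  -1            exp(3*I*pi/4)   I             exp(I*pi/4)   

Spot check: chi_7(3) = zeta_8^(7*3) = zeta_8^21 = exp(-3*I*pi/4).

Justification: Z/8Z is abelian, so all 8 irreducible complex representations are 1-dimensional. They are given by chi_k(m) = zeta_8^(k*m) for k = 0,...,7. Row orthogonality: sum_m chi_k(m) conj(chi_l(m)) = 8 * [k = l].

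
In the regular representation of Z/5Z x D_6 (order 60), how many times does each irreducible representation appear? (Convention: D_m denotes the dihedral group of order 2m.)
Each irreducible V_i of dimension d_i appears with multiplicity d_i, i.e. rho_reg = (direct sum over all irreducibles V_i) d_i V_i. The irreducible dimensions for Z/5Z x D_6 are 1, 1, 1, 1, 1, 1, 1, 1, 1, 1, 1, 1, 1, 1, 1, 1, 1, 1, 1, 1, 2, 2, 2, 2, 2, 2, 2, 2, 2, 2: 20 irreducibles of dimension 1, each with multiplicity 1; 10 irreducibles of dimension 2, each with multiplicity 2. Total dimension 20*1*1 + 10*2*2 = 60 = |G|.

Reasoning: General theorem: in the regular representation of a finite group G, each irreducible appears with multiplicity equal to its dimension. Check: dim(rho_reg) = sum d_i^2 = 1 + 1 + 1 + 1 + 1 + 1 + 1 + 1 + 1 + 1 + 1 + 1 + 1 + 1 + 1 + 1 + 1 + 1 + 1 + 1 + 4 + 4 + 4 + 4 + 4 + 4 + 4 + 4 + 4 + 4 = 60 = |G|.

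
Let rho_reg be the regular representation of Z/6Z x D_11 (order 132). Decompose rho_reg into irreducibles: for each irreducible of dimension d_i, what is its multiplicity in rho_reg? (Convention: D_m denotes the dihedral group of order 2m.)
Each irreducible V_i of dimension d_i appears with multiplicity d_i, i.e. rho_reg = (direct sum over all irreducibles V_i) d_i V_i. The irreducible dimensions for Z/6Z x D_11 are 1, 1, 1, 1, 1, 1, 1, 1, 1, 1, 1, 1, 2, 2, 2, 2, 2, 2, 2, 2, 2, 2, 2, 2, 2, 2, 2, 2, 2, 2, 2, 2, 2, 2, 2, 2, 2, 2, 2, 2, 2, 2: 12 irreducibles of dimension 1, each with multiplicity 1; 30 irreducibles of dimension 2, each with multiplicity 2. Total dimension 12*1*1 + 30*2*2 = 132 = |G|.

Reasoning: General theorem: in the regular representation of a finite group G, each irreducible appears with multiplicity equal to its dimension. Check: dim(rho_reg) = sum d_i^2 = 1 + 1 + 1 + 1 + 1 + 1 + 1 + 1 + 1 + 1 + 1 + 1 + 4 + 4 + 4 + 4 + 4 + 4 + 4 + 4 + 4 + 4 + 4 + 4 + 4 + 4 + 4 + 4 + 4 + 4 + 4 + 4 + 4 + 4 + 4 + 4 + 4 + 4 + 4 + 4 + 4 + 4 = 132 = |G|.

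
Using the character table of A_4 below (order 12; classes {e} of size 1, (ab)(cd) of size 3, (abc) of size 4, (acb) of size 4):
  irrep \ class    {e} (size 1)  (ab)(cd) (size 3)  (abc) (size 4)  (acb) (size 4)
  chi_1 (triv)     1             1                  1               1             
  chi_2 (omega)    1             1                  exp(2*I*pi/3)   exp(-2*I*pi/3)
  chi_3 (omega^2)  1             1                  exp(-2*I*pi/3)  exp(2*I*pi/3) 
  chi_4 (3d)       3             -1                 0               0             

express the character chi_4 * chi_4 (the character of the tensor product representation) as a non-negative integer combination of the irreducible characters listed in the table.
chi_4 tensor chi_4 = chi_1 + chi_2 + chi_3 + 2*chi_4 (all other irreducibles have multiplicity 0).

Details: The character of a tensor product is the pointwise product (chi_4 * chi_4)(C) = chi_4(C) * chi_4(C):
  {e}: (3)*(3), (ab)(cd): (-1)*(-1), (abc): (0)*(0), (acb): (0)*(0)
so (chi_4 * chi_4) takes values
  {e} -> 9, (ab)(cd) -> 1, (abc) -> 0, (acb) -> 0.
Now take the inner product of this character with each irreducible chi from the table, <chi_4*chi_4, chi> = (1/12) sum_C |C| (chi_4*chi_4)(C) conj(chi(C)):
  <chi_4*chi_4, chi_1> = (1/12)[1*(9)*conj(1) + 3*(1)*conj(1) + 4*(0)*conj(1) + 4*(0)*conj(1)]
      = (1/12)[(9) + (3) + (0) + (0)] = 12/12 = 1
  <chi_4*chi_4, chi_2> = (1/12)[1*(9)*conj(1) + 3*(1)*conj(1) + 4*(0)*conj(exp(2*I*pi/3)) + 4*(0)*conj(exp(-2*I*pi/3))]
      = (1/12)[(9) + (3) + (0) + (0)] = 12/12 = 1
  <chi_4*chi_4, chi_3> = (1/12)[1*(9)*conj(1) + 3*(1)*conj(1) + 4*(0)*conj(exp(-2*I*pi/3)) + 4*(0)*conj(exp(2*I*pi/3))]
      = (1/12)[(9) + (3) + (0) + (0)] = 12/12 = 1
  <chi_4*chi_4, chi_4> = (1/12)[1*(9)*conj(3) + 3*(1)*conj(-1) + 4*(0)*conj(0) + 4*(0)*conj(0)]
      = (1/12)[(27) + (-3) + (0) + (0)] = 24/12 = 2
(Exp terms are combined using exp(i*s)*conj(exp(i*t)) = exp(i*(s-t)), and sums of them are collapsed using the identity that for every m > 1 the m distinct m-th roots of unity sum to 0, e.g. 1 + exp(2*I*pi/3) + exp(-2*I*pi/3) = 0.)
Hence the multiplicities are chi_1: 1, chi_2: 1, chi_3: 1, chi_4: 2. Dimension check: dim(chi_4)*dim(chi_4) = 3*3 = 9 and sum (mult * dim) = 1*1 + 1*1 + 1*1 + 2*3 = 9.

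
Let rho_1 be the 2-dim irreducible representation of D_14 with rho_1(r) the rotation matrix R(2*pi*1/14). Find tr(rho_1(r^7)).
chi_{rho_1}(r^7) = 2*cos(2*pi*1*7/14) = -2

Explanation: rho_1(r^7) is rotation by angle 2*pi*1*7/14, whose trace is 2*cos(2*pi*1*7/14) = -2.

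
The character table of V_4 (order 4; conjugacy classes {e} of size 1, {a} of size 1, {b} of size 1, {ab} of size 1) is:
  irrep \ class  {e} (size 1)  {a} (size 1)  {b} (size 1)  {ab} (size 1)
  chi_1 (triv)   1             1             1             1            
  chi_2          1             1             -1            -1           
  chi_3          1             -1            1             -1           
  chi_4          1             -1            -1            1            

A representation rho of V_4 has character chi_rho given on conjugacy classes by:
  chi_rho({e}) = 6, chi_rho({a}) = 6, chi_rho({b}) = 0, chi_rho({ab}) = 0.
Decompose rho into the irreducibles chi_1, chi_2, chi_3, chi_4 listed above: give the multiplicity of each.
Multiplicities: chi_1: 3, chi_2: 3, chi_3: 0, chi_4: 0.

Derivation: Use <chi_rho, chi> = (1/|G|) sum_C |C| * chi_rho(C) * conj(chi(C)) with |G| = 4 for each irreducible chi in the table:
  <chi_rho, chi_1> = (1/4)[1*(6)*conj(1) + 1*(6)*conj(1) + 1*(0)*conj(1) + 1*(0)*conj(1)]
      = (1/4)[(6) + (6) + (0) + (0)] = 12/4 = 3
  <chi_rho, chi_2> = (1/4)[1*(6)*conj(1) + 1*(6)*conj(1) + 1*(0)*conj(-1) + 1*(0)*conj(-1)]
      = (1/4)[(6) + (6) + (0) + (0)] = 12/4 = 3
  <chi_rho, chi_3> = (1/4)[1*(6)*conj(1) + 1*(6)*conj(-1) + 1*(0)*conj(1) + 1*(0)*conj(-1)]
      = (1/4)[(6) + (-6) + (0) + (0)] = 0/4 = 0
  <chi_rho, chi_4> = (1/4)[1*(6)*conj(1) + 1*(6)*conj(-1) + 1*(0)*conj(-1) + 1*(0)*conj(1)]
      = (1/4)[(6) + (-6) + (0) + (0)] = 0/4 = 0
Dimension check: dim(rho) = sum (mult * dim) = 3*1 + 3*1 + 0*1 + 0*1 = 6 = chi_rho(e) = 6.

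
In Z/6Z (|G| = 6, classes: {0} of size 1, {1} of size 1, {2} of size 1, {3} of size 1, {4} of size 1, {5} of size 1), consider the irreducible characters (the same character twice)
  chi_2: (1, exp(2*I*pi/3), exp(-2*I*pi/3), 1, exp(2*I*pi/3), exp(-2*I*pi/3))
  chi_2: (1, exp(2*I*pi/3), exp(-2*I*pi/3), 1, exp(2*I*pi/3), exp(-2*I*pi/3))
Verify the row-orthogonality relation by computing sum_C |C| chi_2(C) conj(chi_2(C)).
Sum = 6 = |G| = 6; so <chi_2, chi_2> = 1 (norm-1 confirms irreducibility).

Details: Compute term by term over conjugacy classes (|C| * chi_2(C) * conj(chi_2(C))):
  1*(1)*conj(1) + 1*(exp(2*I*pi/3))*conj(exp(2*I*pi/3)) + 1*(exp(-2*I*pi/3))*conj(exp(-2*I*pi/3)) + 1*(1)*conj(1) + 1*(exp(2*I*pi/3))*conj(exp(2*I*pi/3)) + 1*(exp(-2*I*pi/3))*conj(exp(-2*I*pi/3))
  = (1) + (1) + (1) + (1) + (1) + (1)
  = 6.
(Exp terms are combined using exp(i*s)*conj(exp(i*t)) = exp(i*(s-t)), and sums of them are collapsed using the identity that for every m > 1 the m distinct m-th roots of unity sum to 0, e.g. 1 + exp(2*I*pi/3) + exp(-2*I*pi/3) = 0.)
Dividing by |G| = 6 gives 6/6 = 1, matching the row-orthogonality relation <chi_2, chi_2> = [chi_2 = chi_2].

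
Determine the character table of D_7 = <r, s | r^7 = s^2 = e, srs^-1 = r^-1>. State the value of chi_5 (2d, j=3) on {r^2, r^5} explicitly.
Conjugacy classes: {e} of size 1, {r^1, r^6} of size 2, {r^2, r^5} of size 2, {r^3, r^4} of size 2, {s, sr, ..., sr^6} of size 7.
Character table:
  irrep \ class              {e} (size 1)  {r^1, r^6} (size 2)  {r^2, r^5} (size 2)  {r^3, r^4} (size 2)  {s, sr, ..., sr^6} (size 7)
  chi_1 (triv)               1             1                    1                    1                    1                          
  chi_2 (sign: r->1, s->-1)  1             1                    1                    1                    -1                         
  chi_3 (2d, j=1)            2             2*cos(2*pi/7)        -2*cos(3*pi/7)       -2*cos(pi/7)         0                          
  chi_4 (2d, j=2)            2             -2*cos(3*pi/7)       -2*cos(pi/7)         2*cos(2*pi/7)        0                          
  chi_5 (2d, j=3)            2             -2*cos(pi/7)         2*cos(2*pi/7)        -2*cos(3*pi/7)       0                          

Spot check: chi_5 (2d, j=3) on {r^2, r^5} = 2*cos(2*pi/7).

Reasoning: D_7 has order 2*7 = 14 with 5 conjugacy classes, hence 5 irreducibles. Sum of squared dims 1 + 1 + 4 + 4 + 4 = 14 = |G|. Linear characters come from the abelianisation; the 2-dimensional irreps have character r^k -> 2*cos(2*pi*j*k/7), reflections -> 0.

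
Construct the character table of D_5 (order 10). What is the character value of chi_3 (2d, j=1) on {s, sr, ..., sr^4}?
Conjugacy classes: {e} of size 1, {r^1, r^4} of size 2, {r^2, r^3} of size 2, {s, sr, ..., sr^4} of size 5.
Character table:
  irrep \ class              {e} (size 1)  {r^1, r^4} (size 2)  {r^2, r^3} (size 2)  {s, sr, ..., sr^4} (size 5)
  chi_1 (triv)               1             1                    1                    1                          
  chi_2 (sign: r->1, s->-1)  1             1                    1                    -1                         
  chi_3 (2d, j=1)            2             -1/2 + sqrt(5)/2     -sqrt(5)/2 - 1/2     0                          
  chi_4 (2d, j=2)            2             -sqrt(5)/2 - 1/2     -1/2 + sqrt(5)/2     0                          

Spot check: chi_3 (2d, j=1) on {s, sr, ..., sr^4} = 0.

Details: D_5 has order 2*5 = 10 with 4 conjugacy classes, hence 4 irreducibles. Sum of squared dims 1 + 1 + 4 + 4 = 10 = |G|. Linear characters come from the abelianisation; the 2-dimensional irreps have character r^k -> 2*cos(2*pi*j*k/5), reflections -> 0.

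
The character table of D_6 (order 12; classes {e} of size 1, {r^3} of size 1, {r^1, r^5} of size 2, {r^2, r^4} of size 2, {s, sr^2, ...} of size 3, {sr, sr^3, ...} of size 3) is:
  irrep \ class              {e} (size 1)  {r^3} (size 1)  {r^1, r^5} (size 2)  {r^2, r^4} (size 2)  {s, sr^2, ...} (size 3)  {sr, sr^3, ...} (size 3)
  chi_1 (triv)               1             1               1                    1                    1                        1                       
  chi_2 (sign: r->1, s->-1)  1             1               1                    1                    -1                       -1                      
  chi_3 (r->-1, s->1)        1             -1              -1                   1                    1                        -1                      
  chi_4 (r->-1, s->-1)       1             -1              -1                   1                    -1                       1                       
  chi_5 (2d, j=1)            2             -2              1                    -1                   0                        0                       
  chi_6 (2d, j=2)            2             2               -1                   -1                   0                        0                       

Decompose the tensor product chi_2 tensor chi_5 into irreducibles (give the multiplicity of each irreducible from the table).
chi_2 tensor chi_5 = chi_5 (all other irreducibles have multiplicity 0).

The character of a tensor product is the pointwise product (chi_2 * chi_5)(C) = chi_2(C) * chi_5(C):
  {e}: (1)*(2), {r^3}: (1)*(-2), {r^1, r^5}: (1)*(1), {r^2, r^4}: (1)*(-1), {s, sr^2, ...}: (-1)*(0), {sr, sr^3, ...}: (-1)*(0)
so (chi_2 * chi_5) takes values
  {e} -> 2, {r^3} -> -2, {r^1, r^5} -> 1, {r^2, r^4} -> -1, {s, sr^2, ...} -> 0, {sr, sr^3, ...} -> 0.
Now take the inner product of this character with each irreducible chi from the table, <chi_2*chi_5, chi> = (1/12) sum_C |C| (chi_2*chi_5)(C) conj(chi(C)):
  <chi_2*chi_5, chi_1> = (1/12)[1*(2)*conj(1) + 1*(-2)*conj(1) + 2*(1)*conj(1) + 2*(-1)*conj(1) + 3*(0)*conj(1) + 3*(0)*conj(1)]
      = (1/12)[(2) + (-2) + (2) + (-2) + (0) + (0)] = 0/12 = 0
  <chi_2*chi_5, chi_2> = (1/12)[1*(2)*conj(1) + 1*(-2)*conj(1) + 2*(1)*conj(1) + 2*(-1)*conj(1) + 3*(0)*conj(-1) + 3*(0)*conj(-1)]
      = (1/12)[(2) + (-2) + (2) + (-2) + (0) + (0)] = 0/12 = 0
  <chi_2*chi_5, chi_3> = (1/12)[1*(2)*conj(1) + 1*(-2)*conj(-1) + 2*(1)*conj(-1) + 2*(-1)*conj(1) + 3*(0)*conj(1) + 3*(0)*conj(-1)]
      = (1/12)[(2) + (2) + (-2) + (-2) + (0) + (0)] = 0/12 = 0
  <chi_2*chi_5, chi_4> = (1/12)[1*(2)*conj(1) + 1*(-2)*conj(-1) + 2*(1)*conj(-1) + 2*(-1)*conj(1) + 3*(0)*conj(-1) + 3*(0)*conj(1)]
      = (1/12)[(2) + (2) + (-2) + (-2) + (0) + (0)] = 0/12 = 0
  <chi_2*chi_5, chi_5> = (1/12)[1*(2)*conj(2) + 1*(-2)*conj(-2) + 2*(1)*conj(1) + 2*(-1)*conj(-1) + 3*(0)*conj(0) + 3*(0)*conj(0)]
      = (1/12)[(4) + (4) + (2) + (2) + (0) + (0)] = 12/12 = 1
  <chi_2*chi_5, chi_6> = (1/12)[1*(2)*conj(2) + 1*(-2)*conj(2) + 2*(1)*conj(-1) + 2*(-1)*conj(-1) + 3*(0)*conj(0) + 3*(0)*conj(0)]
      = (1/12)[(4) + (-4) + (-2) + (2) + (0) + (0)] = 0/12 = 0
Hence the multiplicities are chi_5: 1. Dimension check: dim(chi_2)*dim(chi_5) = 1*2 = 2 and sum (mult * dim) = 1*2 = 2.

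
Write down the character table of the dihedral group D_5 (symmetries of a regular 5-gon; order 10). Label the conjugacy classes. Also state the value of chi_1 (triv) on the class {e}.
Conjugacy classes: {e} of size 1, {r^1, r^4} of size 2, {r^2, r^3} of size 2, {s, sr, ..., sr^4} of size 5.
Character table:
  irrep \ class              {e} (size 1)  {r^1, r^4} (size 2)  {r^2, r^3} (size 2)  {s, sr, ..., sr^4} (size 5)
  chi_1 (triv)               1             1                    1                    1                          
  chi_2 (sign: r->1, s->-1)  1             1                    1                    -1                         
  chi_3 (2d, j=1)            2             -1/2 + sqrt(5)/2     -sqrt(5)/2 - 1/2     0                          
  chi_4 (2d, j=2)            2             -sqrt(5)/2 - 1/2     -1/2 + sqrt(5)/2     0                          

Spot check: chi_1 (triv) on {e} = 1.

Explanation: D_5 has order 2*5 = 10 with 4 conjugacy classes, hence 4 irreducibles. Sum of squared dims 1 + 1 + 4 + 4 = 10 = |G|. Linear characters come from the abelianisation; the 2-dimensional irreps have character r^k -> 2*cos(2*pi*j*k/5), reflections -> 0.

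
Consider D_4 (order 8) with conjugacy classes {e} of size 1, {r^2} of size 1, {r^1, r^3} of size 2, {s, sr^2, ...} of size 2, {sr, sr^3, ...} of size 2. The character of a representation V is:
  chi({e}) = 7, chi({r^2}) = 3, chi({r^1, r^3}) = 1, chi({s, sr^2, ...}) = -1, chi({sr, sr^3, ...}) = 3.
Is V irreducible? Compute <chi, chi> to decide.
Not irreducible (reducible): <chi, chi> = 10 > 1.

Details: <chi, chi> = (1/|G|) sum_C |C| * |chi(C)|^2 = (1/8)[1*|7|^2 + 1*|3|^2 + 2*|1|^2 + 2*|-1|^2 + 2*|3|^2]
  = (1/8)[(49) + (9) + (2) + (2) + (18)] = 80/8 = 10.
A character is irreducible iff <chi, chi> = 1, so this representation is reducible.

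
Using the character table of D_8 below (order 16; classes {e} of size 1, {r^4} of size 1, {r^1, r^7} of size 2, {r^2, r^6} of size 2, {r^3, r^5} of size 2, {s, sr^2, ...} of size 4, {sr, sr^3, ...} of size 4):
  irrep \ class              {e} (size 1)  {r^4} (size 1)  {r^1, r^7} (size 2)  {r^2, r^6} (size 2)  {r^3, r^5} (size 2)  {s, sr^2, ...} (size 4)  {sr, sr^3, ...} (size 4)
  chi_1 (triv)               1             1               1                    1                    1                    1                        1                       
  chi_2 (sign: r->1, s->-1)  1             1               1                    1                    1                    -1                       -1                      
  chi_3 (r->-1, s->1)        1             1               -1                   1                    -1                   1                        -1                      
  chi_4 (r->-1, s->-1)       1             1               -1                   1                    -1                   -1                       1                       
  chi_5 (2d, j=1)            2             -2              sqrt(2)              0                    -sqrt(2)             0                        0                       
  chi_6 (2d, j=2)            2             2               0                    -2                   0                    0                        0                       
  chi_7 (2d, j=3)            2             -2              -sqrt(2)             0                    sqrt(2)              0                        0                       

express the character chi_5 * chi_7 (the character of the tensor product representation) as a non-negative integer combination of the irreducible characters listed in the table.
chi_5 tensor chi_7 = chi_3 + chi_4 + chi_6 (all other irreducibles have multiplicity 0).

Argument: The character of a tensor product is the pointwise product (chi_5 * chi_7)(C) = chi_5(C) * chi_7(C):
  {e}: (2)*(2), {r^4}: (-2)*(-2), {r^1, r^7}: (sqrt(2))*(-sqrt(2)), {r^2, r^6}: (0)*(0), {r^3, r^5}: (-sqrt(2))*(sqrt(2)), {s, sr^2, ...}: (0)*(0), {sr, sr^3, ...}: (0)*(0)
so (chi_5 * chi_7) takes values
  {e} -> 4, {r^4} -> 4, {r^1, r^7} -> -2, {r^2, r^6} -> 0, {r^3, r^5} -> -2, {s, sr^2, ...} -> 0, {sr, sr^3, ...} -> 0.
Now take the inner product of this character with each irreducible chi from the table, <chi_5*chi_7, chi> = (1/16) sum_C |C| (chi_5*chi_7)(C) conj(chi(C)):
  <chi_5*chi_7, chi_1> = (1/16)[1*(4)*conj(1) + 1*(4)*conj(1) + 2*(-2)*conj(1) + 2*(0)*conj(1) + 2*(-2)*conj(1) + 4*(0)*conj(1) + 4*(0)*conj(1)]
      = (1/16)[(4) + (4) + (-4) + (0) + (-4) + (0) + (0)] = 0/16 = 0
  <chi_5*chi_7, chi_2> = (1/16)[1*(4)*conj(1) + 1*(4)*conj(1) + 2*(-2)*conj(1) + 2*(0)*conj(1) + 2*(-2)*conj(1) + 4*(0)*conj(-1) + 4*(0)*conj(-1)]
      = (1/16)[(4) + (4) + (-4) + (0) + (-4) + (0) + (0)] = 0/16 = 0
  <chi_5*chi_7, chi_3> = (1/16)[1*(4)*conj(1) + 1*(4)*conj(1) + 2*(-2)*conj(-1) + 2*(0)*conj(1) + 2*(-2)*conj(-1) + 4*(0)*conj(1) + 4*(0)*conj(-1)]
      = (1/16)[(4) + (4) + (4) + (0) + (4) + (0) + (0)] = 16/16 = 1
  <chi_5*chi_7, chi_4> = (1/16)[1*(4)*conj(1) + 1*(4)*conj(1) + 2*(-2)*conj(-1) + 2*(0)*conj(1) + 2*(-2)*conj(-1) + 4*(0)*conj(-1) + 4*(0)*conj(1)]
      = (1/16)[(4) + (4) + (4) + (0) + (4) + (0) + (0)] = 16/16 = 1
  <chi_5*chi_7, chi_5> = (1/16)[1*(4)*conj(2) + 1*(4)*conj(-2) + 2*(-2)*conj(sqrt(2)) + 2*(0)*conj(0) + 2*(-2)*conj(-sqrt(2)) + 4*(0)*conj(0) + 4*(0)*conj(0)]
      = (1/16)[(8) + (-8) + (-4*sqrt(2)) + (0) + (4*sqrt(2)) + (0) + (0)] = 0/16 = 0
  <chi_5*chi_7, chi_6> = (1/16)[1*(4)*conj(2) + 1*(4)*conj(2) + 2*(-2)*conj(0) + 2*(0)*conj(-2) + 2*(-2)*conj(0) + 4*(0)*conj(0) + 4*(0)*conj(0)]
      = (1/16)[(8) + (8) + (0) + (0) + (0) + (0) + (0)] = 16/16 = 1
  <chi_5*chi_7, chi_7> = (1/16)[1*(4)*conj(2) + 1*(4)*conj(-2) + 2*(-2)*conj(-sqrt(2)) + 2*(0)*conj(0) + 2*(-2)*conj(sqrt(2)) + 4*(0)*conj(0) + 4*(0)*conj(0)]
      = (1/16)[(8) + (-8) + (4*sqrt(2)) + (0) + (-4*sqrt(2)) + (0) + (0)] = 0/16 = 0
Hence the multiplicities are chi_3: 1, chi_4: 1, chi_6: 1. Dimension check: dim(chi_5)*dim(chi_7) = 2*2 = 4 and sum (mult * dim) = 1*1 + 1*1 + 1*2 = 4.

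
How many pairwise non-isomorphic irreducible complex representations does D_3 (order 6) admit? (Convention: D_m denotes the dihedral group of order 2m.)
3

Why: The number of irreducible complex representations of a finite group equals its number of conjugacy classes. D_3 has 3 conjugacy classes ((n+3)/2 for n odd), so D_3 (order 6) has exactly 3 irreducible complex representations.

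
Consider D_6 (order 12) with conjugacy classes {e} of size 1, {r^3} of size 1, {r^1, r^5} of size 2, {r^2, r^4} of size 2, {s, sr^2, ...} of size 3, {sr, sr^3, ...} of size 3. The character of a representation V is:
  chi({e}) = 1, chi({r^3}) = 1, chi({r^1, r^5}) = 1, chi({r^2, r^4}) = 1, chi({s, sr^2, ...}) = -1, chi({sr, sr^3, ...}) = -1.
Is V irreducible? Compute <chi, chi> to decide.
Irreducible: <chi, chi> = 1.

Justification: <chi, chi> = (1/|G|) sum_C |C| * |chi(C)|^2 = (1/12)[1*|1|^2 + 1*|1|^2 + 2*|1|^2 + 2*|1|^2 + 3*|-1|^2 + 3*|-1|^2]
  = (1/12)[(1) + (1) + (2) + (2) + (3) + (3)] = 12/12 = 1.
A character is irreducible iff <chi, chi> = 1, so this representation is irreducible.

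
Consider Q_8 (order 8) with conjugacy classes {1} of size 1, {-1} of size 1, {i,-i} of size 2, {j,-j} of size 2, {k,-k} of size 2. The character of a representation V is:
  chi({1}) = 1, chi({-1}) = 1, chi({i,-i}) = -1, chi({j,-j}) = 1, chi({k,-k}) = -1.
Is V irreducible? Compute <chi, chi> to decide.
Irreducible: <chi, chi> = 1.

Proof sketch: <chi, chi> = (1/|G|) sum_C |C| * |chi(C)|^2 = (1/8)[1*|1|^2 + 1*|1|^2 + 2*|-1|^2 + 2*|1|^2 + 2*|-1|^2]
  = (1/8)[(1) + (1) + (2) + (2) + (2)] = 8/8 = 1.
A character is irreducible iff <chi, chi> = 1, so this representation is irreducible.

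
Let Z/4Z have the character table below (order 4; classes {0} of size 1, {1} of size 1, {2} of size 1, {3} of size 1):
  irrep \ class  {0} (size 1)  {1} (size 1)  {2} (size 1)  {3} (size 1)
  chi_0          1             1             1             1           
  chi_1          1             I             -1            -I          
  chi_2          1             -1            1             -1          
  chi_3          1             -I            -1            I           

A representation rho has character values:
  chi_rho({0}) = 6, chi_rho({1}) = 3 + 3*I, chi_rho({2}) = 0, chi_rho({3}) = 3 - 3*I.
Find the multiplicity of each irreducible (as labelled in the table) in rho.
Multiplicities: chi_0: 3, chi_1: 3, chi_2: 0, chi_3: 0.

Argument: Use <chi_rho, chi> = (1/|G|) sum_C |C| * chi_rho(C) * conj(chi(C)) with |G| = 4 for each irreducible chi in the table:
  <chi_rho, chi_0> = (1/4)[1*(6)*conj(1) + 1*(3 + 3*I)*conj(1) + 1*(0)*conj(1) + 1*(3 - 3*I)*conj(1)]
      = (1/4)[(6) + (3 + 3*I) + (0) + (3 - 3*I)] = 12/4 = 3
  <chi_rho, chi_1> = (1/4)[1*(6)*conj(1) + 1*(3 + 3*I)*conj(I) + 1*(0)*conj(-1) + 1*(3 - 3*I)*conj(-I)]
      = (1/4)[(6) + (3 - 3*I) + (0) + (3 + 3*I)] = 12/4 = 3
  <chi_rho, chi_2> = (1/4)[1*(6)*conj(1) + 1*(3 + 3*I)*conj(-1) + 1*(0)*conj(1) + 1*(3 - 3*I)*conj(-1)]
      = (1/4)[(6) + (-3 - 3*I) + (0) + (-3 + 3*I)] = 0/4 = 0
  <chi_rho, chi_3> = (1/4)[1*(6)*conj(1) + 1*(3 + 3*I)*conj(-I) + 1*(0)*conj(-1) + 1*(3 - 3*I)*conj(I)]
      = (1/4)[(6) + (-3 + 3*I) + (0) + (-3 - 3*I)] = 0/4 = 0
(Exp terms are combined using exp(i*s)*conj(exp(i*t)) = exp(i*(s-t)), and sums of them are collapsed using the identity that for every m > 1 the m distinct m-th roots of unity sum to 0, e.g. 1 + exp(2*I*pi/3) + exp(-2*I*pi/3) = 0.)
Dimension check: dim(rho) = sum (mult * dim) = 3*1 + 3*1 + 0*1 + 0*1 = 6 = chi_rho(e) = 6.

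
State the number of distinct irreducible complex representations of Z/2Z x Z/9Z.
18

Argument: The number of irreducible complex representations of a finite group equals its number of conjugacy classes. Z/2Z x Z/9Z is abelian of order 18, so every element is its own conjugacy class: 18 classes, so Z/2Z x Z/9Z (order 18) has exactly 18 irreducible complex representations.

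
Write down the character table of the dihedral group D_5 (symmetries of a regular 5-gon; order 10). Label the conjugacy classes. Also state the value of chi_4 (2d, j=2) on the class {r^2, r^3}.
Conjugacy classes: {e} of size 1, {r^1, r^4} of size 2, {r^2, r^3} of size 2, {s, sr, ..., sr^4} of size 5.
Character table:
  irrep \ class              {e} (size 1)  {r^1, r^4} (size 2)  {r^2, r^3} (size 2)  {s, sr, ..., sr^4} (size 5)
  chi_1 (triv)               1             1                    1                    1                          
  chi_2 (sign: r->1, s->-1)  1             1                    1                    -1                         
  chi_3 (2d, j=1)            2             -1/2 + sqrt(5)/2     -sqrt(5)/2 - 1/2     0                          
  chi_4 (2d, j=2)            2             -sqrt(5)/2 - 1/2     -1/2 + sqrt(5)/2     0                          

Spot check: chi_4 (2d, j=2) on {r^2, r^3} = -1/2 + sqrt(5)/2.

Solution. D_5 has order 2*5 = 10 with 4 conjugacy classes, hence 4 irreducibles. Sum of squared dims 1 + 1 + 4 + 4 = 10 = |G|. Linear characters come from the abelianisation; the 2-dimensional irreps have character r^k -> 2*cos(2*pi*j*k/5), reflections -> 0.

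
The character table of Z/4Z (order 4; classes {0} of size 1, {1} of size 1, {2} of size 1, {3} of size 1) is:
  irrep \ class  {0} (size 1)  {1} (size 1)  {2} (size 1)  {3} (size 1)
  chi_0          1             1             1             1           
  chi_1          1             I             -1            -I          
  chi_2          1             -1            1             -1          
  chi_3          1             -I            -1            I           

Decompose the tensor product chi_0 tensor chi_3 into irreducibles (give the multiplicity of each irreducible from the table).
chi_0 tensor chi_3 = chi_3 (all other irreducibles have multiplicity 0).

Argument: The character of a tensor product is the pointwise product (chi_0 * chi_3)(C) = chi_0(C) * chi_3(C):
  {0}: (1)*(1), {1}: (1)*(-I), {2}: (1)*(-1), {3}: (1)*(I)
so (chi_0 * chi_3) takes values
  {0} -> 1, {1} -> -I, {2} -> -1, {3} -> I.
Now take the inner product of this character with each irreducible chi from the table, <chi_0*chi_3, chi> = (1/4) sum_C |C| (chi_0*chi_3)(C) conj(chi(C)):
  <chi_0*chi_3, chi_0> = (1/4)[1*(1)*conj(1) + 1*(-I)*conj(1) + 1*(-1)*conj(1) + 1*(I)*conj(1)]
      = (1/4)[(1) + (-I) + (-1) + (I)] = 0/4 = 0
  <chi_0*chi_3, chi_1> = (1/4)[1*(1)*conj(1) + 1*(-I)*conj(I) + 1*(-1)*conj(-1) + 1*(I)*conj(-I)]
      = (1/4)[(1) + (-1) + (1) + (-1)] = 0/4 = 0
  <chi_0*chi_3, chi_2> = (1/4)[1*(1)*conj(1) + 1*(-I)*conj(-1) + 1*(-1)*conj(1) + 1*(I)*conj(-1)]
      = (1/4)[(1) + (I) + (-1) + (-I)] = 0/4 = 0
  <chi_0*chi_3, chi_3> = (1/4)[1*(1)*conj(1) + 1*(-I)*conj(-I) + 1*(-1)*conj(-1) + 1*(I)*conj(I)]
      = (1/4)[(1) + (1) + (1) + (1)] = 4/4 = 1
(Exp terms are combined using exp(i*s)*conj(exp(i*t)) = exp(i*(s-t)), and sums of them are collapsed using the identity that for every m > 1 the m distinct m-th roots of unity sum to 0, e.g. 1 + exp(2*I*pi/3) + exp(-2*I*pi/3) = 0.)
Hence the multiplicities are chi_3: 1. Dimension check: dim(chi_0)*dim(chi_3) = 1*1 = 1 and sum (mult * dim) = 1*1 = 1.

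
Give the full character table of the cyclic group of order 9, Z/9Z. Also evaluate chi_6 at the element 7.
Character table of Z/9Z (irreps indexed chi_0,...,chi_8 with chi_k(m) = zeta_9^(k*m), zeta_9 = exp(2*pi*i/9)):
  irrep \ class  {0} (size 1)  {1} (size 1)    {2} (size 1)    {3} (size 1)    {4} (size 1)    {5} (size 1)    {6} (size 1)    {7} (size 1)    {8} (size 1)  
  chi_0          1             1               1               1               1               1               1               1               1             
  chi_1          1             exp(2*I*pi/9)   exp(4*I*pi/9)   exp(2*I*pi/3)   exp(8*I*pi/9)   exp(-8*I*pi/9)  exp(-2*I*pi/3)  exp(-4*I*pi/9)  exp(-2*I*pi/9)
  chi_2          1             exp(4*I*pi/9)   exp(8*I*pi/9)   exp(-2*I*pi/3)  exp(-2*I*pi/9)  exp(2*I*pi/9)   exp(2*I*pi/3)   exp(-8*I*pi/9)  exp(-4*I*pi/9)
  chi_3          1             exp(2*I*pi/3)   exp(-2*I*pi/3)  1               exp(2*I*pi/3)   exp(-2*I*pi/3)  1               exp(2*I*pi/3)   exp(-2*I*pi/3)
  chi_4          1             exp(8*I*pi/9)   exp(-2*I*pi/9)  exp(2*I*pi/3)   exp(-4*I*pi/9)  exp(4*I*pi/9)   exp(-2*I*pi/3)  exp(2*I*pi/9)   exp(-8*I*pi/9)
  chi_5          1             exp(-8*I*pi/9)  exp(2*I*pi/9)   exp(-2*I*pi/3)  exp(4*I*pi/9)   exp(-4*I*pi/9)  exp(2*I*pi/3)   exp(-2*I*pi/9)  exp(8*I*pi/9) 
  chi_6          1             exp(-2*I*pi/3)  exp(2*I*pi/3)   1               exp(-2*I*pi/3)  exp(2*I*pi/3)   1               exp(-2*I*pi/3)  exp(2*I*pi/3) 
  chi_7          1             exp(-4*I*pi/9)  exp(-8*I*pi/9)  exp(2*I*pi/3)   exp(2*I*pi/9)   exp(-2*I*pi/9)  exp(-2*I*pi/3)  exp(8*I*pi/9)   exp(4*I*pi/9) 
  chi_8          1             exp(-2*I*pi/9)  exp(-4*I*pi/9)  exp(-2*I*pi/3)  exp(-8*I*pi/9)  exp(8*I*pi/9)   exp(2*I*pi/3)   exp(4*I*pi/9)   exp(2*I*pi/9) 

Spot check: chi_6(7) = zeta_9^(6*7) = zeta_9^42 = exp(-2*I*pi/3).

Why: Z/9Z is abelian, so all 9 irreducible complex representations are 1-dimensional. They are given by chi_k(m) = zeta_9^(k*m) for k = 0,...,8. Row orthogonality: sum_m chi_k(m) conj(chi_l(m)) = 9 * [k = l].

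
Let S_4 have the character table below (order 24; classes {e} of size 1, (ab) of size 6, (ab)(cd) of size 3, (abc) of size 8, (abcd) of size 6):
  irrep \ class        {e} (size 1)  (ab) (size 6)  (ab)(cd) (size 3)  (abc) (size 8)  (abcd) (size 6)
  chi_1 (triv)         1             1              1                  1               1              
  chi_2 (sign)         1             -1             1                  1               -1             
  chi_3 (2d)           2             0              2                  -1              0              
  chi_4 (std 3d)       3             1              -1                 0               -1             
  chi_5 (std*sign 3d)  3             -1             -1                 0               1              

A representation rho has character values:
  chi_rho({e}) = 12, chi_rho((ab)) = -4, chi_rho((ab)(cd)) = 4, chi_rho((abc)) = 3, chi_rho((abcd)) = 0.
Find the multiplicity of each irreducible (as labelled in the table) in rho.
Multiplicities: chi_1: 1, chi_2: 3, chi_3: 1, chi_4: 0, chi_5: 2.

Explanation: Use <chi_rho, chi> = (1/|G|) sum_C |C| * chi_rho(C) * conj(chi(C)) with |G| = 24 for each irreducible chi in the table:
  <chi_rho, chi_1> = (1/24)[1*(12)*conj(1) + 6*(-4)*conj(1) + 3*(4)*conj(1) + 8*(3)*conj(1) + 6*(0)*conj(1)]
      = (1/24)[(12) + (-24) + (12) + (24) + (0)] = 24/24 = 1
  <chi_rho, chi_2> = (1/24)[1*(12)*conj(1) + 6*(-4)*conj(-1) + 3*(4)*conj(1) + 8*(3)*conj(1) + 6*(0)*conj(-1)]
      = (1/24)[(12) + (24) + (12) + (24) + (0)] = 72/24 = 3
  <chi_rho, chi_3> = (1/24)[1*(12)*conj(2) + 6*(-4)*conj(0) + 3*(4)*conj(2) + 8*(3)*conj(-1) + 6*(0)*conj(0)]
      = (1/24)[(24) + (0) + (24) + (-24) + (0)] = 24/24 = 1
  <chi_rho, chi_4> = (1/24)[1*(12)*conj(3) + 6*(-4)*conj(1) + 3*(4)*conj(-1) + 8*(3)*conj(0) + 6*(0)*conj(-1)]
      = (1/24)[(36) + (-24) + (-12) + (0) + (0)] = 0/24 = 0
  <chi_rho, chi_5> = (1/24)[1*(12)*conj(3) + 6*(-4)*conj(-1) + 3*(4)*conj(-1) + 8*(3)*conj(0) + 6*(0)*conj(1)]
      = (1/24)[(36) + (24) + (-12) + (0) + (0)] = 48/24 = 2
Dimension check: dim(rho) = sum (mult * dim) = 1*1 + 3*1 + 1*2 + 0*3 + 2*3 = 12 = chi_rho(e) = 12.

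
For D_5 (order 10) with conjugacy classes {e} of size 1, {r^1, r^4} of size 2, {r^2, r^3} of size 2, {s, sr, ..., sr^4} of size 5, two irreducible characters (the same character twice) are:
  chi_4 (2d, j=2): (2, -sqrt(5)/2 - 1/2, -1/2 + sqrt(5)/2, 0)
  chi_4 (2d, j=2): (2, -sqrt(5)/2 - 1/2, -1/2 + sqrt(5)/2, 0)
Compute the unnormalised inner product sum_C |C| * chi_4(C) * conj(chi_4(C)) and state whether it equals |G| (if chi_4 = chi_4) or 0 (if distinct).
Sum = 10 = |G| = 10; so <chi_4, chi_4> = 1 (norm-1 confirms irreducibility).

Working: Compute term by term over conjugacy classes (|C| * chi_4(C) * conj(chi_4(C))):
  1*(2)*conj(2) + 2*(-sqrt(5)/2 - 1/2)*conj(-sqrt(5)/2 - 1/2) + 2*(-1/2 + sqrt(5)/2)*conj(-1/2 + sqrt(5)/2) + 5*(0)*conj(0)
  = (4) + (sqrt(5) + 3) + (3 - sqrt(5)) + (0)
  = 10.
Dividing by |G| = 10 gives 10/10 = 1, matching the row-orthogonality relation <chi_4, chi_4> = [chi_4 = chi_4].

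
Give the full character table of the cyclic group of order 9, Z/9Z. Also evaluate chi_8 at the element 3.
Character table of Z/9Z (irreps indexed chi_0,...,chi_8 with chi_k(m) = zeta_9^(k*m), zeta_9 = exp(2*pi*i/9)):
  irrep \ class  {0} (size 1)  {1} (size 1)    {2} (size 1)    {3} (size 1)    {4} (size 1)    {5} (size 1)    {6} (size 1)    {7} (size 1)    {8} (size 1)  
  chi_0          1             1               1               1               1               1               1               1               1             
  chi_1          1             exp(2*I*pi/9)   exp(4*I*pi/9)   exp(2*I*pi/3)   exp(8*I*pi/9)   exp(-8*I*pi/9)  exp(-2*I*pi/3)  exp(-4*I*pi/9)  exp(-2*I*pi/9)
  chi_2          1             exp(4*I*pi/9)   exp(8*I*pi/9)   exp(-2*I*pi/3)  exp(-2*I*pi/9)  exp(2*I*pi/9)   exp(2*I*pi/3)   exp(-8*I*pi/9)  exp(-4*I*pi/9)
  chi_3          1             exp(2*I*pi/3)   exp(-2*I*pi/3)  1               exp(2*I*pi/3)   exp(-2*I*pi/3)  1               exp(2*I*pi/3)   exp(-2*I*pi/3)
  chi_4          1             exp(8*I*pi/9)   exp(-2*I*pi/9)  exp(2*I*pi/3)   exp(-4*I*pi/9)  exp(4*I*pi/9)   exp(-2*I*pi/3)  exp(2*I*pi/9)   exp(-8*I*pi/9)
  chi_5          1             exp(-8*I*pi/9)  exp(2*I*pi/9)   exp(-2*I*pi/3)  exp(4*I*pi/9)   exp(-4*I*pi/9)  exp(2*I*pi/3)   exp(-2*I*pi/9)  exp(8*I*pi/9) 
  chi_6          1             exp(-2*I*pi/3)  exp(2*I*pi/3)   1               exp(-2*I*pi/3)  exp(2*I*pi/3)   1               exp(-2*I*pi/3)  exp(2*I*pi/3) 
  chi_7          1             exp(-4*I*pi/9)  exp(-8*I*pi/9)  exp(2*I*pi/3)   exp(2*I*pi/9)   exp(-2*I*pi/9)  exp(-2*I*pi/3)  exp(8*I*pi/9)   exp(4*I*pi/9) 
  chi_8          1             exp(-2*I*pi/9)  exp(-4*I*pi/9)  exp(-2*I*pi/3)  exp(-8*I*pi/9)  exp(8*I*pi/9)   exp(2*I*pi/3)   exp(4*I*pi/9)   exp(2*I*pi/9) 

Spot check: chi_8(3) = zeta_9^(8*3) = zeta_9^24 = exp(-2*I*pi/3).

Z/9Z is abelian, so all 9 irreducible complex representations are 1-dimensional. They are given by chi_k(m) = zeta_9^(k*m) for k = 0,...,8. Row orthogonality: sum_m chi_k(m) conj(chi_l(m)) = 9 * [k = l].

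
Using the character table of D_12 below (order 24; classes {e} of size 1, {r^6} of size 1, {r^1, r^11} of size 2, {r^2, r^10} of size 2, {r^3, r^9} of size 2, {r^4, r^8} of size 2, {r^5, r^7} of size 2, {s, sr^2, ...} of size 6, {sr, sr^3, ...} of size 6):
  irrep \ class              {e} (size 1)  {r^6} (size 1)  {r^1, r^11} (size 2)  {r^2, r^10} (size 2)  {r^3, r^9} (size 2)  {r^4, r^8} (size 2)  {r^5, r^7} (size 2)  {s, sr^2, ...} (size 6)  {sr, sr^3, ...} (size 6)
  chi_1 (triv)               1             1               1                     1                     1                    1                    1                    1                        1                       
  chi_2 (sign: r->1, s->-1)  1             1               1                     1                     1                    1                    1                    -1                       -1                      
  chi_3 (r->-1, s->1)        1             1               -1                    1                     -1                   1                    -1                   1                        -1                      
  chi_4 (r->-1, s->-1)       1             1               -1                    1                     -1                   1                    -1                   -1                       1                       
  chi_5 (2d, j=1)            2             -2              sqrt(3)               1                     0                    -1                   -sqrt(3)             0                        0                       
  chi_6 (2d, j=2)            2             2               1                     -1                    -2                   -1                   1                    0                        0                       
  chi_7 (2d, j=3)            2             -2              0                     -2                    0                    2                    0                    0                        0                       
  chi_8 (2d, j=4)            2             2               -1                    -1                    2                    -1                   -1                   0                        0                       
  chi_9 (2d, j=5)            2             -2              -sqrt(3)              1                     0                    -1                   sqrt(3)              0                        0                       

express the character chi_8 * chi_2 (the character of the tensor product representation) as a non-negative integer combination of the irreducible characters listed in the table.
chi_8 tensor chi_2 = chi_8 (all other irreducibles have multiplicity 0).

Details: The character of a tensor product is the pointwise product (chi_8 * chi_2)(C) = chi_8(C) * chi_2(C):
  {e}: (2)*(1), {r^6}: (2)*(1), {r^1, r^11}: (-1)*(1), {r^2, r^10}: (-1)*(1), {r^3, r^9}: (2)*(1), {r^4, r^8}: (-1)*(1), {r^5, r^7}: (-1)*(1), {s, sr^2, ...}: (0)*(-1), {sr, sr^3, ...}: (0)*(-1)
so (chi_8 * chi_2) takes values
  {e} -> 2, {r^6} -> 2, {r^1, r^11} -> -1, {r^2, r^10} -> -1, {r^3, r^9} -> 2, {r^4, r^8} -> -1, {r^5, r^7} -> -1, {s, sr^2, ...} -> 0, {sr, sr^3, ...} -> 0.
Now take the inner product of this character with each irreducible chi from the table, <chi_8*chi_2, chi> = (1/24) sum_C |C| (chi_8*chi_2)(C) conj(chi(C)):
  <chi_8*chi_2, chi_1> = (1/24)[1*(2)*conj(1) + 1*(2)*conj(1) + 2*(-1)*conj(1) + 2*(-1)*conj(1) + 2*(2)*conj(1) + 2*(-1)*conj(1) + 2*(-1)*conj(1) + 6*(0)*conj(1) + 6*(0)*conj(1)]
      = (1/24)[(2) + (2) + (-2) + (-2) + (4) + (-2) + (-2) + (0) + (0)] = 0/24 = 0
  <chi_8*chi_2, chi_2> = (1/24)[1*(2)*conj(1) + 1*(2)*conj(1) + 2*(-1)*conj(1) + 2*(-1)*conj(1) + 2*(2)*conj(1) + 2*(-1)*conj(1) + 2*(-1)*conj(1) + 6*(0)*conj(-1) + 6*(0)*conj(-1)]
      = (1/24)[(2) + (2) + (-2) + (-2) + (4) + (-2) + (-2) + (0) + (0)] = 0/24 = 0
  <chi_8*chi_2, chi_3> = (1/24)[1*(2)*conj(1) + 1*(2)*conj(1) + 2*(-1)*conj(-1) + 2*(-1)*conj(1) + 2*(2)*conj(-1) + 2*(-1)*conj(1) + 2*(-1)*conj(-1) + 6*(0)*conj(1) + 6*(0)*conj(-1)]
      = (1/24)[(2) + (2) + (2) + (-2) + (-4) + (-2) + (2) + (0) + (0)] = 0/24 = 0
  <chi_8*chi_2, chi_4> = (1/24)[1*(2)*conj(1) + 1*(2)*conj(1) + 2*(-1)*conj(-1) + 2*(-1)*conj(1) + 2*(2)*conj(-1) + 2*(-1)*conj(1) + 2*(-1)*conj(-1) + 6*(0)*conj(-1) + 6*(0)*conj(1)]
      = (1/24)[(2) + (2) + (2) + (-2) + (-4) + (-2) + (2) + (0) + (0)] = 0/24 = 0
  <chi_8*chi_2, chi_5> = (1/24)[1*(2)*conj(2) + 1*(2)*conj(-2) + 2*(-1)*conj(sqrt(3)) + 2*(-1)*conj(1) + 2*(2)*conj(0) + 2*(-1)*conj(-1) + 2*(-1)*conj(-sqrt(3)) + 6*(0)*conj(0) + 6*(0)*conj(0)]
      = (1/24)[(4) + (-4) + (-2*sqrt(3)) + (-2) + (0) + (2) + (2*sqrt(3)) + (0) + (0)] = 0/24 = 0
  <chi_8*chi_2, chi_6> = (1/24)[1*(2)*conj(2) + 1*(2)*conj(2) + 2*(-1)*conj(1) + 2*(-1)*conj(-1) + 2*(2)*conj(-2) + 2*(-1)*conj(-1) + 2*(-1)*conj(1) + 6*(0)*conj(0) + 6*(0)*conj(0)]
      = (1/24)[(4) + (4) + (-2) + (2) + (-8) + (2) + (-2) + (0) + (0)] = 0/24 = 0
  <chi_8*chi_2, chi_7> = (1/24)[1*(2)*conj(2) + 1*(2)*conj(-2) + 2*(-1)*conj(0) + 2*(-1)*conj(-2) + 2*(2)*conj(0) + 2*(-1)*conj(2) + 2*(-1)*conj(0) + 6*(0)*conj(0) + 6*(0)*conj(0)]
      = (1/24)[(4) + (-4) + (0) + (4) + (0) + (-4) + (0) + (0) + (0)] = 0/24 = 0
  <chi_8*chi_2, chi_8> = (1/24)[1*(2)*conj(2) + 1*(2)*conj(2) + 2*(-1)*conj(-1) + 2*(-1)*conj(-1) + 2*(2)*conj(2) + 2*(-1)*conj(-1) + 2*(-1)*conj(-1) + 6*(0)*conj(0) + 6*(0)*conj(0)]
      = (1/24)[(4) + (4) + (2) + (2) + (8) + (2) + (2) + (0) + (0)] = 24/24 = 1
  <chi_8*chi_2, chi_9> = (1/24)[1*(2)*conj(2) + 1*(2)*conj(-2) + 2*(-1)*conj(-sqrt(3)) + 2*(-1)*conj(1) + 2*(2)*conj(0) + 2*(-1)*conj(-1) + 2*(-1)*conj(sqrt(3)) + 6*(0)*conj(0) + 6*(0)*conj(0)]
      = (1/24)[(4) + (-4) + (2*sqrt(3)) + (-2) + (0) + (2) + (-2*sqrt(3)) + (0) + (0)] = 0/24 = 0
Hence the multiplicities are chi_8: 1. Dimension check: dim(chi_8)*dim(chi_2) = 2*1 = 2 and sum (mult * dim) = 1*2 = 2.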